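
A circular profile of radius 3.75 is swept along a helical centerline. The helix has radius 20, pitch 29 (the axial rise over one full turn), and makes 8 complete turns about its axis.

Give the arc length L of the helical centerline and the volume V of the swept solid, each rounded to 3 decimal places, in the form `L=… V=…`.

2πR = 2π·20 = 125.663706
per-turn = √(125.663706² + 29²) = √(15791.3670 + 841) = √16632.3670 = 128.966535
L = 8 × 128.966535 = 1031.732277
V = π·3.75² × L = 44.178647 × 1031.732277 = 45580.535730

L=1031.732 V=45580.536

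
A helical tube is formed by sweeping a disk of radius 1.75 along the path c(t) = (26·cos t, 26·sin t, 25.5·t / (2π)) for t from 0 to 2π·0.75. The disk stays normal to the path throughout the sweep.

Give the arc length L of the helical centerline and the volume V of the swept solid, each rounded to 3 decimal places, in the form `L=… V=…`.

2πR = 2π·26 = 163.362818
per-turn = √(163.362818² + 25.5²) = √(26687.4103 + 650.25) = √27337.6603 = 165.341042
L = 0.75 × 165.341042 = 124.005782
V = π·1.75² × L = 9.621128 × 124.005782 = 1193.075438

L=124.006 V=1193.075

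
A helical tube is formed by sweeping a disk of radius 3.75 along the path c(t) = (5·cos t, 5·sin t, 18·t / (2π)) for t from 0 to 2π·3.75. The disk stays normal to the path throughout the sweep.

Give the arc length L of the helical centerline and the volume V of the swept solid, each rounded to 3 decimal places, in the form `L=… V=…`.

L=135.777 V=5998.442

2πR = 2π·5 = 31.415927
per-turn = √(31.415927² + 18²) = √(986.9604 + 324) = √1310.9604 = 36.207188
L = 3.75 × 36.207188 = 135.776954
V = π·3.75² × L = 44.178647 × 135.776954 = 5998.442072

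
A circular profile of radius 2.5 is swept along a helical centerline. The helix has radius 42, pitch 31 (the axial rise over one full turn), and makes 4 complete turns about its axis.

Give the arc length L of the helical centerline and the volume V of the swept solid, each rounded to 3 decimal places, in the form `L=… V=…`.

L=1062.833 V=20868.685

2πR = 2π·42 = 263.893783
per-turn = √(263.893783² + 31²) = √(69639.9287 + 961) = √70600.9287 = 265.708353
L = 4 × 265.708353 = 1062.833410
V = π·2.5² × L = 19.634954 × 1062.833410 = 20868.685215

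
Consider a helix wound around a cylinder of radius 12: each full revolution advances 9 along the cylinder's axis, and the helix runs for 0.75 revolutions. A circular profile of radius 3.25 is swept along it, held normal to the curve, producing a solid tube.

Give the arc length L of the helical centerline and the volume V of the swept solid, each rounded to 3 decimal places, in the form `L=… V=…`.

2πR = 2π·12 = 75.398224
per-turn = √(75.398224² + 9²) = √(5684.8921 + 81) = √5765.8921 = 75.933472
L = 0.75 × 75.933472 = 56.950104
V = π·3.25² × L = 33.183072 × 56.950104 = 1889.779419

L=56.950 V=1889.779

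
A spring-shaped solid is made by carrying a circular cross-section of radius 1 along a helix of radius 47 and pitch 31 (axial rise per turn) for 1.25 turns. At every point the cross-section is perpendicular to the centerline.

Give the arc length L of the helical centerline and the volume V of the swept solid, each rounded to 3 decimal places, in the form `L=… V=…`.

L=371.165 V=1166.051

2πR = 2π·47 = 295.309709
per-turn = √(295.309709² + 31²) = √(87207.8245 + 961) = √88168.8245 = 296.932357
L = 1.25 × 296.932357 = 371.165446
V = π·1² × L = 3.141593 × 371.165446 = 1166.050638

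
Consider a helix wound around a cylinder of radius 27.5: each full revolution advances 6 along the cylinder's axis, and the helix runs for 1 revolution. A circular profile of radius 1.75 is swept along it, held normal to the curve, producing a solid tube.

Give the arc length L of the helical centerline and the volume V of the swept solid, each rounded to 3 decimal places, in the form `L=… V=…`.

2πR = 2π·27.5 = 172.787596
per-turn = √(172.787596² + 6²) = √(29855.5533 + 36) = √29891.5533 = 172.891739
L = 1 × 172.891739 = 172.891739
V = π·1.75² × L = 9.621128 × 172.891739 = 1663.413462

L=172.892 V=1663.413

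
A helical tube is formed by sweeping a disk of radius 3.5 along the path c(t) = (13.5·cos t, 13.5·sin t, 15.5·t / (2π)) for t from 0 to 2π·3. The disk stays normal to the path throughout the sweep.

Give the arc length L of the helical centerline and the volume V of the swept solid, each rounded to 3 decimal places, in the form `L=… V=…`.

2πR = 2π·13.5 = 84.823002
per-turn = √(84.823002² + 15.5²) = √(7194.9416 + 240.25) = √7435.1916 = 86.227557
L = 3 × 86.227557 = 258.682671
V = π·3.5² × L = 38.484510 × 258.682671 = 9955.275855

L=258.683 V=9955.276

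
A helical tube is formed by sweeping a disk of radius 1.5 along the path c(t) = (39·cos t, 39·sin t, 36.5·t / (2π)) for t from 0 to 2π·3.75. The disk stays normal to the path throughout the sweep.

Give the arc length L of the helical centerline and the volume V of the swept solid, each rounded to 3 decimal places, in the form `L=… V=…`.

L=929.054 V=6567.095

2πR = 2π·39 = 245.044227
per-turn = √(245.044227² + 36.5²) = √(60046.6732 + 1332.25) = √61378.9232 = 247.747701
L = 3.75 × 247.747701 = 929.053877
V = π·1.5² × L = 7.068583 × 929.053877 = 6567.094881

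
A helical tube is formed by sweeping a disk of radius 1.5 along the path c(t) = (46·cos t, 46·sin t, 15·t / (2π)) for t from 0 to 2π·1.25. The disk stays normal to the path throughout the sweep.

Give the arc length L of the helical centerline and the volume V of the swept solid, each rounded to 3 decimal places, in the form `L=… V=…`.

L=361.769 V=2557.197

2πR = 2π·46 = 289.026524
per-turn = √(289.026524² + 15²) = √(83536.3317 + 225) = √83761.3317 = 289.415500
L = 1.25 × 289.415500 = 361.769375
V = π·1.5² × L = 7.068583 × 361.769375 = 2557.197024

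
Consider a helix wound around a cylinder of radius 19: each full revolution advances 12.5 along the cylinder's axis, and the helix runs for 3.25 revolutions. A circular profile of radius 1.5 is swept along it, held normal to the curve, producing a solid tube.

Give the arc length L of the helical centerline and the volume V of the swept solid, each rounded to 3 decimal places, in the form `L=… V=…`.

2πR = 2π·19 = 119.380521
per-turn = √(119.380521² + 12.5²) = √(14251.7088 + 156.25) = √14407.9588 = 120.033157
L = 3.25 × 120.033157 = 390.107760
V = π·1.5² × L = 7.068583 × 390.107760 = 2757.509264

L=390.108 V=2757.509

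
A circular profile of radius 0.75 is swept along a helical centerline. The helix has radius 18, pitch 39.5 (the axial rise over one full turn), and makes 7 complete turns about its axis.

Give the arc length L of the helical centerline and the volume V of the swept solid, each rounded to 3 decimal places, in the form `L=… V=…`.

L=838.577 V=1481.888

2πR = 2π·18 = 113.097336
per-turn = √(113.097336² + 39.5²) = √(12791.0073 + 1560.25) = √14351.2573 = 119.796733
L = 7 × 119.796733 = 838.577133
V = π·0.75² × L = 1.767146 × 838.577133 = 1481.888115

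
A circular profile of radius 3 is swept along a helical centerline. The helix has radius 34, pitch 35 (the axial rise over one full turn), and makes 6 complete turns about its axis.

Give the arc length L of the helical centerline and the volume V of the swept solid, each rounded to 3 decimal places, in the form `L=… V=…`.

L=1298.859 V=36724.364

2πR = 2π·34 = 213.628300
per-turn = √(213.628300² + 35²) = √(45637.0508 + 1225) = √46862.0508 = 216.476444
L = 6 × 216.476444 = 1298.858663
V = π·3² × L = 28.274334 × 1298.858663 = 36724.363510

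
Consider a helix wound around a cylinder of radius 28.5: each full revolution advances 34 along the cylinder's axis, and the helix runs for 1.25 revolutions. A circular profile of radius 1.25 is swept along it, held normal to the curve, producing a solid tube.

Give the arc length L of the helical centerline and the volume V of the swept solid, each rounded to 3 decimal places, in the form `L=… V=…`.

L=227.837 V=1118.395

2πR = 2π·28.5 = 179.070781
per-turn = √(179.070781² + 34²) = √(32066.3447 + 1156) = √33222.3447 = 182.269978
L = 1.25 × 182.269978 = 227.837472
V = π·1.25² × L = 4.908739 × 227.837472 = 1118.394575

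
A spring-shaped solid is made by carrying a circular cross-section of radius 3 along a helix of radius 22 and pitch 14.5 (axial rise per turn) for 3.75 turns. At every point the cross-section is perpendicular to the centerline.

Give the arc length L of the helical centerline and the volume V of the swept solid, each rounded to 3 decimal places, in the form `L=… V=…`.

L=521.207 V=14736.778

2πR = 2π·22 = 138.230077
per-turn = √(138.230077² + 14.5²) = √(19107.5541 + 210.25) = √19317.8041 = 138.988504
L = 3.75 × 138.988504 = 521.206888
V = π·3² × L = 28.274334 × 521.206888 = 14736.777582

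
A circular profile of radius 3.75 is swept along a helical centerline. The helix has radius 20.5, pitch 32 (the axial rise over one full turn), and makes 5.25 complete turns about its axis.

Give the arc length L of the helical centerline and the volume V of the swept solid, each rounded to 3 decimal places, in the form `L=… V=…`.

L=696.784 V=30782.978

2πR = 2π·20.5 = 128.805299
per-turn = √(128.805299² + 32²) = √(16590.8050 + 1024) = √17614.8050 = 132.720778
L = 5.25 × 132.720778 = 696.784086
V = π·3.75² × L = 44.178647 × 696.784086 = 30782.977964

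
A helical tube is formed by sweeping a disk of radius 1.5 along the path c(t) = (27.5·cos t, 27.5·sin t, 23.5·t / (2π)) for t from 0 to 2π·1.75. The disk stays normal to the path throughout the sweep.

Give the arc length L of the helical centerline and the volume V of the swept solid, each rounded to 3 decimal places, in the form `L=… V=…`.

2πR = 2π·27.5 = 172.787596
per-turn = √(172.787596² + 23.5²) = √(29855.5533 + 552.25) = √30407.8033 = 174.378334
L = 1.75 × 174.378334 = 305.162084
V = π·1.5² × L = 7.068583 × 305.162084 = 2157.063664

L=305.162 V=2157.064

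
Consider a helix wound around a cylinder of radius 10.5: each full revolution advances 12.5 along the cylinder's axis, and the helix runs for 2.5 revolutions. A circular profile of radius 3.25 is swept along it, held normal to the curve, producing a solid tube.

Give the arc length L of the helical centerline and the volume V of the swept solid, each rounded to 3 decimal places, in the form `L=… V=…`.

2πR = 2π·10.5 = 65.973446
per-turn = √(65.973446² + 12.5²) = √(4352.4955 + 156.25) = √4508.7455 = 67.147193
L = 2.5 × 67.147193 = 167.867983
V = π·3.25² × L = 33.183072 × 167.867983 = 5570.375426

L=167.868 V=5570.375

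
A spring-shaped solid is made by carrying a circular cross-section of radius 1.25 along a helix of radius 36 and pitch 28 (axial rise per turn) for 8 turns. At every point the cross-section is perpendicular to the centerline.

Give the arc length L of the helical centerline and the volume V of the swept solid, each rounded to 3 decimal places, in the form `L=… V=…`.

2πR = 2π·36 = 226.194671
per-turn = √(226.194671² + 28²) = √(51164.0292 + 784) = √51948.0292 = 227.921103
L = 8 × 227.921103 = 1823.368824
V = π·1.25² × L = 4.908739 × 1823.368824 = 8950.440787

L=1823.369 V=8950.441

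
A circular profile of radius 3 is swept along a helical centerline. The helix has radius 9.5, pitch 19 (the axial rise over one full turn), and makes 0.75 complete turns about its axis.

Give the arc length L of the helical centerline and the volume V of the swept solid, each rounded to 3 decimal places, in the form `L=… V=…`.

2πR = 2π·9.5 = 59.690260
per-turn = √(59.690260² + 19²) = √(3562.9272 + 361) = √3923.9272 = 62.641258
L = 0.75 × 62.641258 = 46.980943
V = π·3² × L = 28.274334 × 46.980943 = 1328.354880

L=46.981 V=1328.355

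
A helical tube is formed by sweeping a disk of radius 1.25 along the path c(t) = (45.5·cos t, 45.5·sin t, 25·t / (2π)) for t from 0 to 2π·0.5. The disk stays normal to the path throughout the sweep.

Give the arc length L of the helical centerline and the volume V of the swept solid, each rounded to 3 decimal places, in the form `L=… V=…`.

L=143.488 V=704.345

2πR = 2π·45.5 = 285.884931
per-turn = √(285.884931² + 25²) = √(81730.1940 + 625) = √82355.1940 = 286.975947
L = 0.5 × 286.975947 = 143.487973
V = π·1.25² × L = 4.908739 × 143.487973 = 704.344942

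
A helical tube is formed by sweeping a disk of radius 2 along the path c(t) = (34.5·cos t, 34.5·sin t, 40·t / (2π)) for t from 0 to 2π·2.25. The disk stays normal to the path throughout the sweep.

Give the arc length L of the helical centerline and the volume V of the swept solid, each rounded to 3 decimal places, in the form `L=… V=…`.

2πR = 2π·34.5 = 216.769893
per-turn = √(216.769893² + 40²) = √(46989.1866 + 1600) = √48589.1866 = 220.429550
L = 2.25 × 220.429550 = 495.966488
V = π·2² × L = 12.566371 × 495.966488 = 6232.498697

L=495.966 V=6232.499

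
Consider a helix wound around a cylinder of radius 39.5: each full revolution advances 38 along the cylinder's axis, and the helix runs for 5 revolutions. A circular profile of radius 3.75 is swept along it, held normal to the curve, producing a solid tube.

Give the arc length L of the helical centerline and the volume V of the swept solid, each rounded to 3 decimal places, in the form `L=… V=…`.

2πR = 2π·39.5 = 248.185820
per-turn = √(248.185820² + 38²) = √(61596.2011 + 1444) = √63040.2011 = 251.078078
L = 5 × 251.078078 = 1255.390388
V = π·3.75² × L = 44.178647 × 1255.390388 = 55461.448418

L=1255.390 V=55461.448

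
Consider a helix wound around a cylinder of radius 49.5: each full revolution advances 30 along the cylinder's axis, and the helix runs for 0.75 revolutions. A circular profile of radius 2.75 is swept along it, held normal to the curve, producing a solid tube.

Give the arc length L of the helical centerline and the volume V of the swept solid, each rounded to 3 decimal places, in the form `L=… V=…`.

2πR = 2π·49.5 = 311.017673
per-turn = √(311.017673² + 30²) = √(96731.9927 + 900) = √97631.9927 = 312.461186
L = 0.75 × 312.461186 = 234.345889
V = π·2.75² × L = 23.758294 × 234.345889 = 5567.658644

L=234.346 V=5567.659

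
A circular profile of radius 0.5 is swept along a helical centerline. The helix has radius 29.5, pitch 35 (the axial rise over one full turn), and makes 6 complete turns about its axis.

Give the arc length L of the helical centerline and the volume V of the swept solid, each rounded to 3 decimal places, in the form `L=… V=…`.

2πR = 2π·29.5 = 185.353967
per-turn = √(185.353967² + 35²) = √(34356.0929 + 1225) = √35581.0929 = 188.629512
L = 6 × 188.629512 = 1131.777074
V = π·0.5² × L = 0.785398 × 1131.777074 = 888.895635

L=1131.777 V=888.896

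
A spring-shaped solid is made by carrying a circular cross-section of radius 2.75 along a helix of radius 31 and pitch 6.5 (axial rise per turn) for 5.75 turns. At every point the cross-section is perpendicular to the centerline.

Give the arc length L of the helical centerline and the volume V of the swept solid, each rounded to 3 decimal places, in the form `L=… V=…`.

L=1120.601 V=26623.574

2πR = 2π·31 = 194.778745
per-turn = √(194.778745² + 6.5²) = √(37938.7593 + 42.25) = √37981.0093 = 194.887171
L = 5.75 × 194.887171 = 1120.601232
V = π·2.75² × L = 23.758294 × 1120.601232 = 26623.574017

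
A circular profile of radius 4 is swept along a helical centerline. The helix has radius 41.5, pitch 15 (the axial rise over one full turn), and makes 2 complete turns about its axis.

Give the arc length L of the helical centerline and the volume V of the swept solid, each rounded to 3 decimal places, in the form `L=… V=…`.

L=522.367 V=26257.007

2πR = 2π·41.5 = 260.752190
per-turn = √(260.752190² + 15²) = √(67991.7047 + 225) = √68216.7047 = 261.183278
L = 2 × 261.183278 = 522.366556
V = π·4² × L = 50.265482 × 522.366556 = 26257.006959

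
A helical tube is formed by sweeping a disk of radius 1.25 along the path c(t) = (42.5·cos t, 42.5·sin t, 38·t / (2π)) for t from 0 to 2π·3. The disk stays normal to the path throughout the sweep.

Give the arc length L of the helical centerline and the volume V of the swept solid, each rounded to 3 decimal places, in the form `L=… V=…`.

L=809.177 V=3972.037

2πR = 2π·42.5 = 267.035376
per-turn = √(267.035376² + 38²) = √(71307.8918 + 1444) = √72751.8918 = 269.725586
L = 3 × 269.725586 = 809.176758
V = π·1.25² × L = 4.908739 × 809.176758 = 3972.037124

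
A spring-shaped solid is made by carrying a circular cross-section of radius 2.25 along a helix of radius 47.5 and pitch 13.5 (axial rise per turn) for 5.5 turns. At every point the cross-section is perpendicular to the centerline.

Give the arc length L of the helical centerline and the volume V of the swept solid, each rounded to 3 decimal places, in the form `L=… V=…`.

L=1643.161 V=26133.340

2πR = 2π·47.5 = 298.451302
per-turn = √(298.451302² + 13.5²) = √(89073.1797 + 182.25) = √89255.4297 = 298.756472
L = 5.5 × 298.756472 = 1643.160597
V = π·2.25² × L = 15.904313 × 1643.160597 = 26133.340137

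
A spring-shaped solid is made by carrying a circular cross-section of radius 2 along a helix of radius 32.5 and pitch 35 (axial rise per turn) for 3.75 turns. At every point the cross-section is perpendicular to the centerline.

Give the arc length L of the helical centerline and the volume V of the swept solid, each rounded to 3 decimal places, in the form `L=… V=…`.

L=776.930 V=9763.187

2πR = 2π·32.5 = 204.203522
per-turn = √(204.203522² + 35²) = √(41699.0786 + 1225) = √42924.0786 = 207.181270
L = 3.75 × 207.181270 = 776.929762
V = π·2² × L = 12.566371 × 776.929762 = 9763.187332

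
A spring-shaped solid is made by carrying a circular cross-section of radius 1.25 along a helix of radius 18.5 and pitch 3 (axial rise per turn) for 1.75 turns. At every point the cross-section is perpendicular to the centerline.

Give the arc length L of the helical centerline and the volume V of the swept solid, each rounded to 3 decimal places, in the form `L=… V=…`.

L=203.486 V=998.859

2πR = 2π·18.5 = 116.238928
per-turn = √(116.238928² + 3²) = √(13511.4884 + 9) = √13520.4884 = 116.277635
L = 1.75 × 116.277635 = 203.485861
V = π·1.25² × L = 4.908739 × 203.485861 = 998.858887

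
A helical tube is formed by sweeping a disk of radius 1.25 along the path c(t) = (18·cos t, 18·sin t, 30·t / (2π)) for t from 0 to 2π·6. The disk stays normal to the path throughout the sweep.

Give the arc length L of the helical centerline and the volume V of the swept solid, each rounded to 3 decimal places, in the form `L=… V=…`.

L=702.051 V=3446.187

2πR = 2π·18 = 113.097336
per-turn = √(113.097336² + 30²) = √(12791.0073 + 900) = √13691.0073 = 117.008578
L = 6 × 117.008578 = 702.051467
V = π·1.25² × L = 4.908739 × 702.051467 = 3446.187082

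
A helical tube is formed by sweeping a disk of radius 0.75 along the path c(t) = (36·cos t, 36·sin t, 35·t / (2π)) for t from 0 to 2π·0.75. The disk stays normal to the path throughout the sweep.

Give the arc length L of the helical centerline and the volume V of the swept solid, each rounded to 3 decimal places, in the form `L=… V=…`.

2πR = 2π·36 = 226.194671
per-turn = √(226.194671² + 35²) = √(51164.0292 + 1225) = √52389.0292 = 228.886499
L = 0.75 × 228.886499 = 171.664874
V = π·0.75² × L = 1.767146 × 171.664874 = 303.356873

L=171.665 V=303.357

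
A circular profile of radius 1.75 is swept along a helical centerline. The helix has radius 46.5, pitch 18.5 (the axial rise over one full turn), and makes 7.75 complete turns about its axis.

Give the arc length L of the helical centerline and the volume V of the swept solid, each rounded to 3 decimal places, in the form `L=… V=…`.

2πR = 2π·46.5 = 292.168117
per-turn = √(292.168117² + 18.5²) = √(85362.2085 + 342.25) = √85704.4585 = 292.753238
L = 7.75 × 292.753238 = 2268.837596
V = π·1.75² × L = 9.621128 × 2268.837596 = 21828.775791

L=2268.838 V=21828.776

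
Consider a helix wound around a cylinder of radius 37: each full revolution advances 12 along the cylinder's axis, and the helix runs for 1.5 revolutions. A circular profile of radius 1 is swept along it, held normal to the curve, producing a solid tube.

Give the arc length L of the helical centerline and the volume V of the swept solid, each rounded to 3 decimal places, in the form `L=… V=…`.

L=349.181 V=1096.985

2πR = 2π·37 = 232.477856
per-turn = √(232.477856² + 12²) = √(54045.9537 + 144) = √54189.9537 = 232.787357
L = 1.5 × 232.787357 = 349.181036
V = π·1² × L = 3.141593 × 349.181036 = 1096.984577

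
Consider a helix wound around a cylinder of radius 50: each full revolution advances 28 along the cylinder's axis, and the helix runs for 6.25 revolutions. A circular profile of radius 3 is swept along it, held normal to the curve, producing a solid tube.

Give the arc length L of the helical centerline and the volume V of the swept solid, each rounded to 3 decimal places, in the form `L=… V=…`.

2πR = 2π·50 = 314.159265
per-turn = √(314.159265² + 28²) = √(98696.0440 + 784) = √99480.0440 = 315.404572
L = 6.25 × 315.404572 = 1971.278575
V = π·3² × L = 28.274334 × 1971.278575 = 55736.588597

L=1971.279 V=55736.589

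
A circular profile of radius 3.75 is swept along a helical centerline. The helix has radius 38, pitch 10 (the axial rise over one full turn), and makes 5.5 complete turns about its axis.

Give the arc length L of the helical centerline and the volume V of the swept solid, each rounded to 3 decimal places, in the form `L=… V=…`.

2πR = 2π·38 = 238.761042
per-turn = √(238.761042² + 10²) = √(57006.8350 + 100) = √57106.8350 = 238.970364
L = 5.5 × 238.970364 = 1314.337004
V = π·3.75² × L = 44.178647 × 1314.337004 = 58065.630121

L=1314.337 V=58065.630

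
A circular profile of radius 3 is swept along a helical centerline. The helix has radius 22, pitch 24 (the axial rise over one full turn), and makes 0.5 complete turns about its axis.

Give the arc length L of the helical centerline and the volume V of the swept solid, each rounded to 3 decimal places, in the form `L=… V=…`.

2πR = 2π·22 = 138.230077
per-turn = √(138.230077² + 24²) = √(19107.5541 + 576) = √19683.5541 = 140.298090
L = 0.5 × 140.298090 = 70.149045
V = π·3² × L = 28.274334 × 70.149045 = 1983.417523

L=70.149 V=1983.418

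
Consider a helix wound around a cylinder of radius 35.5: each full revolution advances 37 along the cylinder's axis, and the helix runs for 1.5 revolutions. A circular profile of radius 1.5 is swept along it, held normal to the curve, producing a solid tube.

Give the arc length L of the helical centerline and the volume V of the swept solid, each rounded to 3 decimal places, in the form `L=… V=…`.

2πR = 2π·35.5 = 223.053078
per-turn = √(223.053078² + 37²) = √(49752.6758 + 1369) = √51121.6758 = 226.101030
L = 1.5 × 226.101030 = 339.151545
V = π·1.5² × L = 7.068583 × 339.151545 = 2397.321005

L=339.152 V=2397.321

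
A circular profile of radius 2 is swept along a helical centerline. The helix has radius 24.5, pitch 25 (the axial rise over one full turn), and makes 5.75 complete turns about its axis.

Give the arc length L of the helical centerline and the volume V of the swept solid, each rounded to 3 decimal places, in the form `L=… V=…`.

L=896.740 V=11268.773

2πR = 2π·24.5 = 153.938040
per-turn = √(153.938040² + 25²) = √(23696.9202 + 625) = √24321.9202 = 155.954866
L = 5.75 × 155.954866 = 896.740478
V = π·2² × L = 12.566371 × 896.740478 = 11268.773196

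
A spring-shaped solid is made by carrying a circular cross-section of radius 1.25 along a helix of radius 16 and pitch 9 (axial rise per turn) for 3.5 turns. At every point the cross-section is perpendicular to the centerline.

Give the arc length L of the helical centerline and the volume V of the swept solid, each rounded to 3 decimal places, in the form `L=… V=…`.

2πR = 2π·16 = 100.530965
per-turn = √(100.530965² + 9²) = √(10106.4749 + 81) = √10187.4749 = 100.933022
L = 3.5 × 100.933022 = 353.265577
V = π·1.25² × L = 4.908739 × 353.265577 = 1734.088344

L=353.266 V=1734.088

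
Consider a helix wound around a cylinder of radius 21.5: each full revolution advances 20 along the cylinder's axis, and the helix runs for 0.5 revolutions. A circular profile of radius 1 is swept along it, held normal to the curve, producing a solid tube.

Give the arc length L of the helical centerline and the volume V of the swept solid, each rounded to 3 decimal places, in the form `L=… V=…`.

2πR = 2π·21.5 = 135.088484
per-turn = √(135.088484² + 20²) = √(18248.8985 + 400) = √18648.8985 = 136.560970
L = 0.5 × 136.560970 = 68.280485
V = π·1² × L = 3.141593 × 68.280485 = 214.509470

L=68.280 V=214.509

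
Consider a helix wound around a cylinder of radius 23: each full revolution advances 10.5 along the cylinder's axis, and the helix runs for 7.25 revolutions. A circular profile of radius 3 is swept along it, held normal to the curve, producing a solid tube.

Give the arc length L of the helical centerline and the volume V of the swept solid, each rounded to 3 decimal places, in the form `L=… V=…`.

2πR = 2π·23 = 144.513262
per-turn = √(144.513262² + 10.5²) = √(20884.0829 + 110.25) = √20994.3329 = 144.894213
L = 7.25 × 144.894213 = 1050.483043
V = π·3² × L = 28.274334 × 1050.483043 = 29701.708297

L=1050.483 V=29701.708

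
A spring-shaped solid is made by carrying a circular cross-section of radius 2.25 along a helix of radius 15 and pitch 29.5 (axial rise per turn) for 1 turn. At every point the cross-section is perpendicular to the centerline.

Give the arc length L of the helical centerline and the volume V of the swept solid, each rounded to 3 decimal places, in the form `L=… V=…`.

L=98.757 V=1570.658

2πR = 2π·15 = 94.247780
per-turn = √(94.247780² + 29.5²) = √(8882.6440 + 870.25) = √9752.8940 = 98.756741
L = 1 × 98.756741 = 98.756741
V = π·2.25² × L = 15.904313 × 98.756741 = 1570.658106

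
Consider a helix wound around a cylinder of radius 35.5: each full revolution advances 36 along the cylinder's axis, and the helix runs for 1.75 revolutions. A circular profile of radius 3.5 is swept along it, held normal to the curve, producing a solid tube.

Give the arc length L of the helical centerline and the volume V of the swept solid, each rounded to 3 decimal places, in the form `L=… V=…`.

2πR = 2π·35.5 = 223.053078
per-turn = √(223.053078² + 36²) = √(49752.6758 + 1296) = √51048.6758 = 225.939540
L = 1.75 × 225.939540 = 395.394195
V = π·3.5² × L = 38.484510 × 395.394195 = 15216.551862

L=395.394 V=15216.552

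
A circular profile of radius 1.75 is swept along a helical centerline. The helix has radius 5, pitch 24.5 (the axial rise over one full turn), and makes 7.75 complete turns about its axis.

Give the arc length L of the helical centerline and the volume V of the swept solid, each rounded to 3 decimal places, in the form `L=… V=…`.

2πR = 2π·5 = 31.415927
per-turn = √(31.415927² + 24.5²) = √(986.9604 + 600.25) = √1587.2104 = 39.839810
L = 7.75 × 39.839810 = 308.758525
V = π·1.75² × L = 9.621128 × 308.758525 = 2970.605141

L=308.759 V=2970.605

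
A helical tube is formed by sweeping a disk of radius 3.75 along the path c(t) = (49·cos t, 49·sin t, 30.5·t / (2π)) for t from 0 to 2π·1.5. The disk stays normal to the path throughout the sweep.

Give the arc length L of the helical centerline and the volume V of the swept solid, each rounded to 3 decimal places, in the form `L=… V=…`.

2πR = 2π·49 = 307.876080
per-turn = √(307.876080² + 30.5²) = √(94787.6807 + 930.25) = √95717.9307 = 309.383145
L = 1.5 × 309.383145 = 464.074718
V = π·3.75² × L = 44.178647 × 464.074718 = 20502.193010

L=464.075 V=20502.193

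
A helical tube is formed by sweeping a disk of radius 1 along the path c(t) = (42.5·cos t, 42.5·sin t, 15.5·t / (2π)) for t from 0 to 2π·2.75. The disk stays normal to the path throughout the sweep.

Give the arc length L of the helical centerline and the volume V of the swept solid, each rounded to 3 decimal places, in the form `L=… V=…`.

L=735.583 V=2310.903

2πR = 2π·42.5 = 267.035376
per-turn = √(267.035376² + 15.5²) = √(71307.8918 + 240.25) = √71548.1418 = 267.484844
L = 2.75 × 267.484844 = 735.583321
V = π·1² × L = 3.141593 × 735.583321 = 2310.903158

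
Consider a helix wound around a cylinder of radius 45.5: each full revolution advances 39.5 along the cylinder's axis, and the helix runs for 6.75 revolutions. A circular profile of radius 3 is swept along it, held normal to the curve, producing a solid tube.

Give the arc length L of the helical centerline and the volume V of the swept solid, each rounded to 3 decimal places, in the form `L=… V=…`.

L=1948.056 V=55079.976

2πR = 2π·45.5 = 285.884931
per-turn = √(285.884931² + 39.5²) = √(81730.1940 + 1560.25) = √83290.4440 = 288.600839
L = 6.75 × 288.600839 = 1948.055661
V = π·3² × L = 28.274334 × 1948.055661 = 55079.976169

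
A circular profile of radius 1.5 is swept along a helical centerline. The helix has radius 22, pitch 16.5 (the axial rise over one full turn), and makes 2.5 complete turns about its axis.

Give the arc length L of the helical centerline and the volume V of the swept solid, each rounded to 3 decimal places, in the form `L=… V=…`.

2πR = 2π·22 = 138.230077
per-turn = √(138.230077² + 16.5²) = √(19107.5541 + 272.25) = √19379.8041 = 139.211365
L = 2.5 × 139.211365 = 348.028412
V = π·1.5² × L = 7.068583 × 348.028412 = 2460.067882

L=348.028 V=2460.068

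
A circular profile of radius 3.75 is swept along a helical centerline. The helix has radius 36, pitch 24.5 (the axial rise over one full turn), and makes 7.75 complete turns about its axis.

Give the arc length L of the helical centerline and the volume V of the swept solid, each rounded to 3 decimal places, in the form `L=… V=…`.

2πR = 2π·36 = 226.194671
per-turn = √(226.194671² + 24.5²) = √(51164.0292 + 600.25) = √51764.2792 = 227.517646
L = 7.75 × 227.517646 = 1763.261756
V = π·3.75² × L = 44.178647 × 1763.261756 = 77898.518145

L=1763.262 V=77898.518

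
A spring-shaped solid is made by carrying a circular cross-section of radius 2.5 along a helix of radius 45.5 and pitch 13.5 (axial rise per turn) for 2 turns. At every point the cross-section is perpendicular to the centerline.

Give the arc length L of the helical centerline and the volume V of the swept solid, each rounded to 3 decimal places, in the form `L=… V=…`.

2πR = 2π·45.5 = 285.884931
per-turn = √(285.884931² + 13.5²) = √(81730.1940 + 182.25) = √81912.4440 = 286.203501
L = 2 × 286.203501 = 572.407002
V = π·2.5² × L = 19.634954 × 572.407002 = 11239.185206

L=572.407 V=11239.185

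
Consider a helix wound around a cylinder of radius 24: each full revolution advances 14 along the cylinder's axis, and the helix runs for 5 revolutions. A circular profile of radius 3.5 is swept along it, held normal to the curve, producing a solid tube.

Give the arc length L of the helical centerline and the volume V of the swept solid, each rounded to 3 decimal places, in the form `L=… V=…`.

2πR = 2π·24 = 150.796447
per-turn = √(150.796447² + 14²) = √(22739.5685 + 196) = √22935.5685 = 151.444936
L = 5 × 151.444936 = 757.224678
V = π·3.5² × L = 38.484510 × 757.224678 = 29141.420711

L=757.225 V=29141.421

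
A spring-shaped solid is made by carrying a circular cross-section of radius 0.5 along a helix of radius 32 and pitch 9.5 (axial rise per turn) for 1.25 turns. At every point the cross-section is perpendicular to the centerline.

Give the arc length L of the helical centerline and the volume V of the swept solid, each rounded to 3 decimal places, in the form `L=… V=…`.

2πR = 2π·32 = 201.061930
per-turn = √(201.061930² + 9.5²) = √(40425.8996 + 90.25) = √40516.1496 = 201.286238
L = 1.25 × 201.286238 = 251.607798
V = π·0.5² × L = 0.785398 × 251.607798 = 197.612302

L=251.608 V=197.612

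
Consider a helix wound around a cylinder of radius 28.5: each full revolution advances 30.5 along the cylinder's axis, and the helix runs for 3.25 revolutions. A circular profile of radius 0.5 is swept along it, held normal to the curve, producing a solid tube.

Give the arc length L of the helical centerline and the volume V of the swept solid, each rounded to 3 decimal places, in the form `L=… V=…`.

L=590.361 V=463.669

2πR = 2π·28.5 = 179.070781
per-turn = √(179.070781² + 30.5²) = √(32066.3447 + 930.25) = √32996.5947 = 181.649648
L = 3.25 × 181.649648 = 590.361357
V = π·0.5² × L = 0.785398 × 590.361357 = 463.668725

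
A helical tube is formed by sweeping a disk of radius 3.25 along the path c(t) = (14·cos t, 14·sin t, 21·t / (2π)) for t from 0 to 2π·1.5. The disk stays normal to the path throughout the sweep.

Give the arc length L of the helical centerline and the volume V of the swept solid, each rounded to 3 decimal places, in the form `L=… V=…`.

2πR = 2π·14 = 87.964594
per-turn = √(87.964594² + 21²) = √(7737.7699 + 441) = √8178.7699 = 90.436552
L = 1.5 × 90.436552 = 135.654827
V = π·3.25² × L = 33.183072 × 135.654827 = 4501.443955

L=135.655 V=4501.444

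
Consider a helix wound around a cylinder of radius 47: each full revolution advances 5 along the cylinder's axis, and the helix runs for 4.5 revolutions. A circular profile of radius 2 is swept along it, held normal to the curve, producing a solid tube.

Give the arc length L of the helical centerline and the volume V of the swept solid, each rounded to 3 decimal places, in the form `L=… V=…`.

L=1329.084 V=16701.764

2πR = 2π·47 = 295.309709
per-turn = √(295.309709² + 5²) = √(87207.8245 + 25) = √87232.8245 = 295.352035
L = 4.5 × 295.352035 = 1329.084157
V = π·2² × L = 12.566371 × 1329.084157 = 16701.764092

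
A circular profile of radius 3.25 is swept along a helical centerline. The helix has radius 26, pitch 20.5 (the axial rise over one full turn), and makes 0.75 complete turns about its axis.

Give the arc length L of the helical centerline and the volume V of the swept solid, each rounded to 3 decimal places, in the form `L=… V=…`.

L=123.483 V=4097.546

2πR = 2π·26 = 163.362818
per-turn = √(163.362818² + 20.5²) = √(26687.4103 + 420.25) = √27107.6603 = 164.644041
L = 0.75 × 164.644041 = 123.483031
V = π·3.25² × L = 33.183072 × 123.483031 = 4097.546355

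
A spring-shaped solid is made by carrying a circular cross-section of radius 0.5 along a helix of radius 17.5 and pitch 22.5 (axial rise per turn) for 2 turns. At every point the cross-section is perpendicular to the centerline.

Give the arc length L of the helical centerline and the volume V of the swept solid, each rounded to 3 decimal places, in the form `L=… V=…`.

2πR = 2π·17.5 = 109.955743
per-turn = √(109.955743² + 22.5²) = √(12090.2654 + 506.25) = √12596.5154 = 112.234199
L = 2 × 112.234199 = 224.468398
V = π·0.5² × L = 0.785398 × 224.468398 = 176.297067

L=224.468 V=176.297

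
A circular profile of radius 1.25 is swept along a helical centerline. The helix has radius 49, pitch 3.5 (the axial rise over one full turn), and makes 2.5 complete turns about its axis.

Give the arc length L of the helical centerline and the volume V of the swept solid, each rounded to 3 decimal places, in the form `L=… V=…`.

2πR = 2π·49 = 307.876080
per-turn = √(307.876080² + 3.5²) = √(94787.6807 + 12.25) = √94799.9307 = 307.895974
L = 2.5 × 307.895974 = 769.739934
V = π·1.25² × L = 4.908739 × 769.739934 = 3778.452068

L=769.740 V=3778.452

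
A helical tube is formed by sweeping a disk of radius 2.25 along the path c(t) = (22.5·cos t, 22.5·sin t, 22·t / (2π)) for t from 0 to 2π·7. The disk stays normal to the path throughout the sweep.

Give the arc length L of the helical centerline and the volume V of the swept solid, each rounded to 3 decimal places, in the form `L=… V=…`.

2πR = 2π·22.5 = 141.371669
per-turn = √(141.371669² + 22²) = √(19985.9489 + 484) = √20469.9489 = 143.073229
L = 7 × 143.073229 = 1001.512604
V = π·2.25² × L = 15.904313 × 1001.512604 = 15928.369742

L=1001.513 V=15928.370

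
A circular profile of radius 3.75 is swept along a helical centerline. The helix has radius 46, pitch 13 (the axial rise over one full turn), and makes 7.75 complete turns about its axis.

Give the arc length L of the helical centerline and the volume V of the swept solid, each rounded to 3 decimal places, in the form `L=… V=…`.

2πR = 2π·46 = 289.026524
per-turn = √(289.026524² + 13²) = √(83536.3317 + 169) = √83705.3317 = 289.318737
L = 7.75 × 289.318737 = 2242.220213
V = π·3.75² × L = 44.178647 × 2242.220213 = 99058.254581

L=2242.220 V=99058.255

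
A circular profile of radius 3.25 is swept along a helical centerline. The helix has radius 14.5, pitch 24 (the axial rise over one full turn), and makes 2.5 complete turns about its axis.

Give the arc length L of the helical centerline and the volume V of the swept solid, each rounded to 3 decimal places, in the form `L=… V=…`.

2πR = 2π·14.5 = 91.106187
per-turn = √(91.106187² + 24²) = √(8300.3373 + 576) = √8876.3373 = 94.214316
L = 2.5 × 94.214316 = 235.535789
V = π·3.25² × L = 33.183072 × 235.535789 = 7815.801156

L=235.536 V=7815.801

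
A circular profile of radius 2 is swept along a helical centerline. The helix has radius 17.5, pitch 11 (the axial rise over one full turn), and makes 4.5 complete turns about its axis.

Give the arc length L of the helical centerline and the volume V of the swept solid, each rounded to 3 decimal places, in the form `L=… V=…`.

L=497.271 V=6248.888

2πR = 2π·17.5 = 109.955743
per-turn = √(109.955743² + 11²) = √(12090.2654 + 121) = √12211.2654 = 110.504594
L = 4.5 × 110.504594 = 497.270675
V = π·2² × L = 12.566371 × 497.270675 = 6248.887597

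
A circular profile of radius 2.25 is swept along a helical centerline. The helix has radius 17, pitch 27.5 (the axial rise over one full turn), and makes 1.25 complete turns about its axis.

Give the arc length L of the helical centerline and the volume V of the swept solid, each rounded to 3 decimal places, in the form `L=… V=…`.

2πR = 2π·17 = 106.814150
per-turn = √(106.814150² + 27.5²) = √(11409.2627 + 756.25) = √12165.5127 = 110.297383
L = 1.25 × 110.297383 = 137.871729
V = π·2.25² × L = 15.904313 × 137.871729 = 2192.755101

L=137.872 V=2192.755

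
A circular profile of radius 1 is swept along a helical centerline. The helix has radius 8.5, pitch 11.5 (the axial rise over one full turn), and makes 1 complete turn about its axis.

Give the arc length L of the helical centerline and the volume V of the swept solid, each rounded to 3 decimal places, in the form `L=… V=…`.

2πR = 2π·8.5 = 53.407075
per-turn = √(53.407075² + 11.5²) = √(2852.3157 + 132.25) = √2984.5657 = 54.631179
L = 1 × 54.631179 = 54.631179
V = π·1² × L = 3.141593 × 54.631179 = 171.628909

L=54.631 V=171.629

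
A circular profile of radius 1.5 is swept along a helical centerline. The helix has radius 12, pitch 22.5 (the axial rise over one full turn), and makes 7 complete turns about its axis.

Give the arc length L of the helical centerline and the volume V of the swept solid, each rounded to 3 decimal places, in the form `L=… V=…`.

L=550.787 V=3893.282

2πR = 2π·12 = 75.398224
per-turn = √(75.398224² + 22.5²) = √(5684.8921 + 506.25) = √6191.1421 = 78.683811
L = 7 × 78.683811 = 550.786678
V = π·1.5² × L = 7.068583 × 550.786678 = 3893.281608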